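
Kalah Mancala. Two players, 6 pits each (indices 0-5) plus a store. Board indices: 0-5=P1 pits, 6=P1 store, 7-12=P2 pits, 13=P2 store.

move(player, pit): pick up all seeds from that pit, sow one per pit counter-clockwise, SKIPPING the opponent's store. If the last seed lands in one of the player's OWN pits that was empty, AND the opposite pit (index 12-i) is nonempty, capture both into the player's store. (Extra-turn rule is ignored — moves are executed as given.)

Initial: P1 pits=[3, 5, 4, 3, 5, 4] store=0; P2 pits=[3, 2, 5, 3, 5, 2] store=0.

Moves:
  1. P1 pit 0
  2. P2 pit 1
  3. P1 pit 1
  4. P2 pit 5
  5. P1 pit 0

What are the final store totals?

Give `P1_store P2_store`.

Answer: 7 1

Derivation:
Move 1: P1 pit0 -> P1=[0,6,5,4,5,4](0) P2=[3,2,5,3,5,2](0)
Move 2: P2 pit1 -> P1=[0,6,5,4,5,4](0) P2=[3,0,6,4,5,2](0)
Move 3: P1 pit1 -> P1=[0,0,6,5,6,5](1) P2=[4,0,6,4,5,2](0)
Move 4: P2 pit5 -> P1=[1,0,6,5,6,5](1) P2=[4,0,6,4,5,0](1)
Move 5: P1 pit0 -> P1=[0,0,6,5,6,5](7) P2=[4,0,6,4,0,0](1)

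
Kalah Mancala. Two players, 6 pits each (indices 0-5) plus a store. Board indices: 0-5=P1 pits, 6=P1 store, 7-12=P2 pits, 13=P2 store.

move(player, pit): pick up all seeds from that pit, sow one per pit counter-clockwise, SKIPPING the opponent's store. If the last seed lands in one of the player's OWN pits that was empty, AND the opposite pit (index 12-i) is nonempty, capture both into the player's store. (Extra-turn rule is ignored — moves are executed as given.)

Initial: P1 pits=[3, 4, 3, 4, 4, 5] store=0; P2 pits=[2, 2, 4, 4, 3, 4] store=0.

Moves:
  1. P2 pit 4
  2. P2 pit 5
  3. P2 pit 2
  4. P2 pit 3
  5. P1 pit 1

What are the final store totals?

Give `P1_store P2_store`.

Answer: 1 4

Derivation:
Move 1: P2 pit4 -> P1=[4,4,3,4,4,5](0) P2=[2,2,4,4,0,5](1)
Move 2: P2 pit5 -> P1=[5,5,4,5,4,5](0) P2=[2,2,4,4,0,0](2)
Move 3: P2 pit2 -> P1=[5,5,4,5,4,5](0) P2=[2,2,0,5,1,1](3)
Move 4: P2 pit3 -> P1=[6,6,4,5,4,5](0) P2=[2,2,0,0,2,2](4)
Move 5: P1 pit1 -> P1=[6,0,5,6,5,6](1) P2=[3,2,0,0,2,2](4)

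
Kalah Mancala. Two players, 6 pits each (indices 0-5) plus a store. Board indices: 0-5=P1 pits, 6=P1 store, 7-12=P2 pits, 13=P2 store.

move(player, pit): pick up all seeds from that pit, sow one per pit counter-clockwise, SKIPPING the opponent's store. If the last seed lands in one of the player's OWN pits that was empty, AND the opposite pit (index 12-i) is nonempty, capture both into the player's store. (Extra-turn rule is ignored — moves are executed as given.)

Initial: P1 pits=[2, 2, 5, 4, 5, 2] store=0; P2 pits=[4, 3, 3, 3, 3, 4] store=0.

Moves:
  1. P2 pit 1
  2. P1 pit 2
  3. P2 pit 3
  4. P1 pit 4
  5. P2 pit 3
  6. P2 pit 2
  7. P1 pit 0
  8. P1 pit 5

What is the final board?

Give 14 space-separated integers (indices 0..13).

Answer: 0 3 1 6 0 0 5 7 1 1 1 7 6 2

Derivation:
Move 1: P2 pit1 -> P1=[2,2,5,4,5,2](0) P2=[4,0,4,4,4,4](0)
Move 2: P1 pit2 -> P1=[2,2,0,5,6,3](1) P2=[5,0,4,4,4,4](0)
Move 3: P2 pit3 -> P1=[3,2,0,5,6,3](1) P2=[5,0,4,0,5,5](1)
Move 4: P1 pit4 -> P1=[3,2,0,5,0,4](2) P2=[6,1,5,1,5,5](1)
Move 5: P2 pit3 -> P1=[3,2,0,5,0,4](2) P2=[6,1,5,0,6,5](1)
Move 6: P2 pit2 -> P1=[4,2,0,5,0,4](2) P2=[6,1,0,1,7,6](2)
Move 7: P1 pit0 -> P1=[0,3,1,6,0,4](4) P2=[6,0,0,1,7,6](2)
Move 8: P1 pit5 -> P1=[0,3,1,6,0,0](5) P2=[7,1,1,1,7,6](2)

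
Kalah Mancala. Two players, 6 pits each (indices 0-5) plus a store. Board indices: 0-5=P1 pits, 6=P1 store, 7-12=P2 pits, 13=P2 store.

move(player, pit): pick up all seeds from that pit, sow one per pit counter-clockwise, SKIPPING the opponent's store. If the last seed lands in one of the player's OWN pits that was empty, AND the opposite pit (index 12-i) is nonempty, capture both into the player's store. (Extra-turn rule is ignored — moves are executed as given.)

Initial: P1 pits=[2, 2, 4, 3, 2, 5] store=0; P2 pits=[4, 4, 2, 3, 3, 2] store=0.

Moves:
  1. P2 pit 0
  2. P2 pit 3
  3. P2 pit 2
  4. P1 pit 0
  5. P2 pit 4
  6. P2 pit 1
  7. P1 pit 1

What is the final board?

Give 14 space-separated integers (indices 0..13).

Answer: 1 0 7 6 3 6 0 0 0 1 2 1 6 3

Derivation:
Move 1: P2 pit0 -> P1=[2,2,4,3,2,5](0) P2=[0,5,3,4,4,2](0)
Move 2: P2 pit3 -> P1=[3,2,4,3,2,5](0) P2=[0,5,3,0,5,3](1)
Move 3: P2 pit2 -> P1=[3,2,4,3,2,5](0) P2=[0,5,0,1,6,4](1)
Move 4: P1 pit0 -> P1=[0,3,5,4,2,5](0) P2=[0,5,0,1,6,4](1)
Move 5: P2 pit4 -> P1=[1,4,6,5,2,5](0) P2=[0,5,0,1,0,5](2)
Move 6: P2 pit1 -> P1=[1,4,6,5,2,5](0) P2=[0,0,1,2,1,6](3)
Move 7: P1 pit1 -> P1=[1,0,7,6,3,6](0) P2=[0,0,1,2,1,6](3)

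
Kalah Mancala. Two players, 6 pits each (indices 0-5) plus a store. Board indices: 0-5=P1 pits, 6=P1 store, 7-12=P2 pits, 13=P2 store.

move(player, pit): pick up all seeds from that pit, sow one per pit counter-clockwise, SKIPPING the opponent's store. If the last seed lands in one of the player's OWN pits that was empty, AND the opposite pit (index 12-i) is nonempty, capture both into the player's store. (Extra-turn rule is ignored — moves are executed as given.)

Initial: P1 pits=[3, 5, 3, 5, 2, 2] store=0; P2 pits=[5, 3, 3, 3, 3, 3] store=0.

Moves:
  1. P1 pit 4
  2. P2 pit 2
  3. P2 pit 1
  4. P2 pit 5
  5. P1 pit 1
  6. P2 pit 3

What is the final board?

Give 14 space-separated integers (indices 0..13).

Move 1: P1 pit4 -> P1=[3,5,3,5,0,3](1) P2=[5,3,3,3,3,3](0)
Move 2: P2 pit2 -> P1=[3,5,3,5,0,3](1) P2=[5,3,0,4,4,4](0)
Move 3: P2 pit1 -> P1=[3,5,3,5,0,3](1) P2=[5,0,1,5,5,4](0)
Move 4: P2 pit5 -> P1=[4,6,4,5,0,3](1) P2=[5,0,1,5,5,0](1)
Move 5: P1 pit1 -> P1=[4,0,5,6,1,4](2) P2=[6,0,1,5,5,0](1)
Move 6: P2 pit3 -> P1=[5,1,5,6,1,4](2) P2=[6,0,1,0,6,1](2)

Answer: 5 1 5 6 1 4 2 6 0 1 0 6 1 2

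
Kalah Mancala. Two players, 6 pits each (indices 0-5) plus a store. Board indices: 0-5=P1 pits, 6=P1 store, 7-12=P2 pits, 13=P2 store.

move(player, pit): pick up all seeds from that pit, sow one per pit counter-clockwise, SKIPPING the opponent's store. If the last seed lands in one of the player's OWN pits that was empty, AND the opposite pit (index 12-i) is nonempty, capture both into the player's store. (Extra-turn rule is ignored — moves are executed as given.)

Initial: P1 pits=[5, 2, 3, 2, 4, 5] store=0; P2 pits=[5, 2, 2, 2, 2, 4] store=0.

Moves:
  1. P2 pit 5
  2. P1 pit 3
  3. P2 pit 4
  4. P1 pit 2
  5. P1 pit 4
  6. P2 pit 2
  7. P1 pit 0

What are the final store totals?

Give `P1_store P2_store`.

Move 1: P2 pit5 -> P1=[6,3,4,2,4,5](0) P2=[5,2,2,2,2,0](1)
Move 2: P1 pit3 -> P1=[6,3,4,0,5,6](0) P2=[5,2,2,2,2,0](1)
Move 3: P2 pit4 -> P1=[6,3,4,0,5,6](0) P2=[5,2,2,2,0,1](2)
Move 4: P1 pit2 -> P1=[6,3,0,1,6,7](1) P2=[5,2,2,2,0,1](2)
Move 5: P1 pit4 -> P1=[6,3,0,1,0,8](2) P2=[6,3,3,3,0,1](2)
Move 6: P2 pit2 -> P1=[6,3,0,1,0,8](2) P2=[6,3,0,4,1,2](2)
Move 7: P1 pit0 -> P1=[0,4,1,2,1,9](3) P2=[6,3,0,4,1,2](2)

Answer: 3 2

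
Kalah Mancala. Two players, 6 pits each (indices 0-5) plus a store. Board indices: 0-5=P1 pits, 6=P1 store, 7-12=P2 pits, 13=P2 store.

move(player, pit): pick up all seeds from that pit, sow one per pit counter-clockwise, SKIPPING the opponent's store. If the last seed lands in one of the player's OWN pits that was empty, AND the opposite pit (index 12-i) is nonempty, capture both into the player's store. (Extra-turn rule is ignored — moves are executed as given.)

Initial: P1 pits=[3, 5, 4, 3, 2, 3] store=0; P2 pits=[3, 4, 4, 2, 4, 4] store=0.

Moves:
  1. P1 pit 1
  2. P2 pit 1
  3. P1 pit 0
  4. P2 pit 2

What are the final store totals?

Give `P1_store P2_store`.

Move 1: P1 pit1 -> P1=[3,0,5,4,3,4](1) P2=[3,4,4,2,4,4](0)
Move 2: P2 pit1 -> P1=[3,0,5,4,3,4](1) P2=[3,0,5,3,5,5](0)
Move 3: P1 pit0 -> P1=[0,1,6,5,3,4](1) P2=[3,0,5,3,5,5](0)
Move 4: P2 pit2 -> P1=[1,1,6,5,3,4](1) P2=[3,0,0,4,6,6](1)

Answer: 1 1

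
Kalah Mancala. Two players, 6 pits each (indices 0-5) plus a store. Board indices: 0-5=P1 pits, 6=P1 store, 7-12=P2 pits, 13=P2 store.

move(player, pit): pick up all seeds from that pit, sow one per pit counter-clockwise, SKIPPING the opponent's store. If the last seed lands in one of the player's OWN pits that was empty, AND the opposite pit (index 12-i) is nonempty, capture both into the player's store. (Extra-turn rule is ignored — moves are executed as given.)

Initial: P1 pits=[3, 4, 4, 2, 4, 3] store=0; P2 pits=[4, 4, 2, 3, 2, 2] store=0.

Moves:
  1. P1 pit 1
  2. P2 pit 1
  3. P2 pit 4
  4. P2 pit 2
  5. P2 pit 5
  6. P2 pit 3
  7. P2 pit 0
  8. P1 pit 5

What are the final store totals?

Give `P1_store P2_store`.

Move 1: P1 pit1 -> P1=[3,0,5,3,5,4](0) P2=[4,4,2,3,2,2](0)
Move 2: P2 pit1 -> P1=[3,0,5,3,5,4](0) P2=[4,0,3,4,3,3](0)
Move 3: P2 pit4 -> P1=[4,0,5,3,5,4](0) P2=[4,0,3,4,0,4](1)
Move 4: P2 pit2 -> P1=[4,0,5,3,5,4](0) P2=[4,0,0,5,1,5](1)
Move 5: P2 pit5 -> P1=[5,1,6,4,5,4](0) P2=[4,0,0,5,1,0](2)
Move 6: P2 pit3 -> P1=[6,2,6,4,5,4](0) P2=[4,0,0,0,2,1](3)
Move 7: P2 pit0 -> P1=[6,2,6,4,5,4](0) P2=[0,1,1,1,3,1](3)
Move 8: P1 pit5 -> P1=[6,2,6,4,5,0](1) P2=[1,2,2,1,3,1](3)

Answer: 1 3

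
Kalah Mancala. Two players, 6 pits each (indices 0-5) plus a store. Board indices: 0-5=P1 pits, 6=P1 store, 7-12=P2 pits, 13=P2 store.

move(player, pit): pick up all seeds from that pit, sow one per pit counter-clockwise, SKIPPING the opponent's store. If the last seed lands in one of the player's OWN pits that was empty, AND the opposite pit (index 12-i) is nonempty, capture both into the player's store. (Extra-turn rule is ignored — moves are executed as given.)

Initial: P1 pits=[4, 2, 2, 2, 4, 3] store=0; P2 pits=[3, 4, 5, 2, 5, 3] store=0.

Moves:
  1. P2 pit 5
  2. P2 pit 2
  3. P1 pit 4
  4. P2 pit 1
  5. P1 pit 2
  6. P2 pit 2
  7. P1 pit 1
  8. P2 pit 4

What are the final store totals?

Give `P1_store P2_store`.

Move 1: P2 pit5 -> P1=[5,3,2,2,4,3](0) P2=[3,4,5,2,5,0](1)
Move 2: P2 pit2 -> P1=[6,3,2,2,4,3](0) P2=[3,4,0,3,6,1](2)
Move 3: P1 pit4 -> P1=[6,3,2,2,0,4](1) P2=[4,5,0,3,6,1](2)
Move 4: P2 pit1 -> P1=[6,3,2,2,0,4](1) P2=[4,0,1,4,7,2](3)
Move 5: P1 pit2 -> P1=[6,3,0,3,1,4](1) P2=[4,0,1,4,7,2](3)
Move 6: P2 pit2 -> P1=[6,3,0,3,1,4](1) P2=[4,0,0,5,7,2](3)
Move 7: P1 pit1 -> P1=[6,0,1,4,2,4](1) P2=[4,0,0,5,7,2](3)
Move 8: P2 pit4 -> P1=[7,1,2,5,3,4](1) P2=[4,0,0,5,0,3](4)

Answer: 1 4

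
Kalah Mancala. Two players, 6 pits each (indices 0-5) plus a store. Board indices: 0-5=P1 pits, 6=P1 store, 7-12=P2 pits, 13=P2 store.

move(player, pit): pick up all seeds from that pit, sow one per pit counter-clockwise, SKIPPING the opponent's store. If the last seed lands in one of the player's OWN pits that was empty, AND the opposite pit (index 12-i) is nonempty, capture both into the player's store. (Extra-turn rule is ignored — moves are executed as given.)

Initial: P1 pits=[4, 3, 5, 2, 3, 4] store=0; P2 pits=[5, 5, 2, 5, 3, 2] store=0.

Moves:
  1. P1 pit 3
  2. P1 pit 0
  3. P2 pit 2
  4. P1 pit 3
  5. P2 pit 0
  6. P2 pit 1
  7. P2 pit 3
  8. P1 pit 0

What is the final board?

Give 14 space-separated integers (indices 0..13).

Move 1: P1 pit3 -> P1=[4,3,5,0,4,5](0) P2=[5,5,2,5,3,2](0)
Move 2: P1 pit0 -> P1=[0,4,6,1,5,5](0) P2=[5,5,2,5,3,2](0)
Move 3: P2 pit2 -> P1=[0,4,6,1,5,5](0) P2=[5,5,0,6,4,2](0)
Move 4: P1 pit3 -> P1=[0,4,6,0,6,5](0) P2=[5,5,0,6,4,2](0)
Move 5: P2 pit0 -> P1=[0,4,6,0,6,5](0) P2=[0,6,1,7,5,3](0)
Move 6: P2 pit1 -> P1=[1,4,6,0,6,5](0) P2=[0,0,2,8,6,4](1)
Move 7: P2 pit3 -> P1=[2,5,7,1,7,5](0) P2=[0,0,2,0,7,5](2)
Move 8: P1 pit0 -> P1=[0,6,8,1,7,5](0) P2=[0,0,2,0,7,5](2)

Answer: 0 6 8 1 7 5 0 0 0 2 0 7 5 2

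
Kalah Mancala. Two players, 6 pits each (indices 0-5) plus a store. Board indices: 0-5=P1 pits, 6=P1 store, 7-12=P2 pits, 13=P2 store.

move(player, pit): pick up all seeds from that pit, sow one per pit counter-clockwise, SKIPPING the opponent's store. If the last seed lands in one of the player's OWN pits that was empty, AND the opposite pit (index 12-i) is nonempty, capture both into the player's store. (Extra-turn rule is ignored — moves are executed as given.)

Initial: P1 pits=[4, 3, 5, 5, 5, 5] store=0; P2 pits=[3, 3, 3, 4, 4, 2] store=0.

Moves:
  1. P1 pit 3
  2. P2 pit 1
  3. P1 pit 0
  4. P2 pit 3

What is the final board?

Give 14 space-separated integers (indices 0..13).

Answer: 1 5 6 1 7 6 1 4 0 4 0 6 4 1

Derivation:
Move 1: P1 pit3 -> P1=[4,3,5,0,6,6](1) P2=[4,4,3,4,4,2](0)
Move 2: P2 pit1 -> P1=[4,3,5,0,6,6](1) P2=[4,0,4,5,5,3](0)
Move 3: P1 pit0 -> P1=[0,4,6,1,7,6](1) P2=[4,0,4,5,5,3](0)
Move 4: P2 pit3 -> P1=[1,5,6,1,7,6](1) P2=[4,0,4,0,6,4](1)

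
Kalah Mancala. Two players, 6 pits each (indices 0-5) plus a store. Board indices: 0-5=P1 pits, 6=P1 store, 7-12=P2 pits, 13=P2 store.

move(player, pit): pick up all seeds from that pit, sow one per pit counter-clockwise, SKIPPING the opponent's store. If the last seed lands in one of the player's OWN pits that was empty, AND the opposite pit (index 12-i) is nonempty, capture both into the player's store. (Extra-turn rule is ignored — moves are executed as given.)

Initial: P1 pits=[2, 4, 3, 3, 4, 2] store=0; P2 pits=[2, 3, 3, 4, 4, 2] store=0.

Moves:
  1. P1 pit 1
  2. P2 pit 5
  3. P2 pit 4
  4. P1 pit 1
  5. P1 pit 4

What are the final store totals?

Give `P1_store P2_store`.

Answer: 1 2

Derivation:
Move 1: P1 pit1 -> P1=[2,0,4,4,5,3](0) P2=[2,3,3,4,4,2](0)
Move 2: P2 pit5 -> P1=[3,0,4,4,5,3](0) P2=[2,3,3,4,4,0](1)
Move 3: P2 pit4 -> P1=[4,1,4,4,5,3](0) P2=[2,3,3,4,0,1](2)
Move 4: P1 pit1 -> P1=[4,0,5,4,5,3](0) P2=[2,3,3,4,0,1](2)
Move 5: P1 pit4 -> P1=[4,0,5,4,0,4](1) P2=[3,4,4,4,0,1](2)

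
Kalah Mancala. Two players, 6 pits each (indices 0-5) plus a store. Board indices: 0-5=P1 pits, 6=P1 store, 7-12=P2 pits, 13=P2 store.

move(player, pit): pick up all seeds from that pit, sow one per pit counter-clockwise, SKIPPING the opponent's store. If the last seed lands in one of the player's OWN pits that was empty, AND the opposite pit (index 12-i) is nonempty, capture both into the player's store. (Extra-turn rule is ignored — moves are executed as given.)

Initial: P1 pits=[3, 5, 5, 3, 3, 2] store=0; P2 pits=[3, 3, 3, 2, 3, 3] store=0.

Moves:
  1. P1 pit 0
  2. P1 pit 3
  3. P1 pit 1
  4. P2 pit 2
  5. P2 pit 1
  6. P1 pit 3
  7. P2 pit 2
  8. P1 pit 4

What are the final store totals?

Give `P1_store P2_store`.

Answer: 3 0

Derivation:
Move 1: P1 pit0 -> P1=[0,6,6,4,3,2](0) P2=[3,3,3,2,3,3](0)
Move 2: P1 pit3 -> P1=[0,6,6,0,4,3](1) P2=[4,3,3,2,3,3](0)
Move 3: P1 pit1 -> P1=[0,0,7,1,5,4](2) P2=[5,3,3,2,3,3](0)
Move 4: P2 pit2 -> P1=[0,0,7,1,5,4](2) P2=[5,3,0,3,4,4](0)
Move 5: P2 pit1 -> P1=[0,0,7,1,5,4](2) P2=[5,0,1,4,5,4](0)
Move 6: P1 pit3 -> P1=[0,0,7,0,6,4](2) P2=[5,0,1,4,5,4](0)
Move 7: P2 pit2 -> P1=[0,0,7,0,6,4](2) P2=[5,0,0,5,5,4](0)
Move 8: P1 pit4 -> P1=[0,0,7,0,0,5](3) P2=[6,1,1,6,5,4](0)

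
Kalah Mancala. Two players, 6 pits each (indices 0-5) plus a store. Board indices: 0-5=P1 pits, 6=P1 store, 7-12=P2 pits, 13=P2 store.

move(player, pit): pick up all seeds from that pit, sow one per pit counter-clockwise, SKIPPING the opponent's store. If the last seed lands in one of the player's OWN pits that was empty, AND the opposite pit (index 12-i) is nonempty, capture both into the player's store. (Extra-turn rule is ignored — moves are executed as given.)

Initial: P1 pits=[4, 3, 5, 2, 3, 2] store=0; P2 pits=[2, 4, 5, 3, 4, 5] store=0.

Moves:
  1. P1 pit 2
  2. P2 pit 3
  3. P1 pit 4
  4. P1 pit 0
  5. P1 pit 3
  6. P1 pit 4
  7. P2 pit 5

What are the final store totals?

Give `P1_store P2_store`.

Answer: 9 2

Derivation:
Move 1: P1 pit2 -> P1=[4,3,0,3,4,3](1) P2=[3,4,5,3,4,5](0)
Move 2: P2 pit3 -> P1=[4,3,0,3,4,3](1) P2=[3,4,5,0,5,6](1)
Move 3: P1 pit4 -> P1=[4,3,0,3,0,4](2) P2=[4,5,5,0,5,6](1)
Move 4: P1 pit0 -> P1=[0,4,1,4,0,4](8) P2=[4,0,5,0,5,6](1)
Move 5: P1 pit3 -> P1=[0,4,1,0,1,5](9) P2=[5,0,5,0,5,6](1)
Move 6: P1 pit4 -> P1=[0,4,1,0,0,6](9) P2=[5,0,5,0,5,6](1)
Move 7: P2 pit5 -> P1=[1,5,2,1,1,6](9) P2=[5,0,5,0,5,0](2)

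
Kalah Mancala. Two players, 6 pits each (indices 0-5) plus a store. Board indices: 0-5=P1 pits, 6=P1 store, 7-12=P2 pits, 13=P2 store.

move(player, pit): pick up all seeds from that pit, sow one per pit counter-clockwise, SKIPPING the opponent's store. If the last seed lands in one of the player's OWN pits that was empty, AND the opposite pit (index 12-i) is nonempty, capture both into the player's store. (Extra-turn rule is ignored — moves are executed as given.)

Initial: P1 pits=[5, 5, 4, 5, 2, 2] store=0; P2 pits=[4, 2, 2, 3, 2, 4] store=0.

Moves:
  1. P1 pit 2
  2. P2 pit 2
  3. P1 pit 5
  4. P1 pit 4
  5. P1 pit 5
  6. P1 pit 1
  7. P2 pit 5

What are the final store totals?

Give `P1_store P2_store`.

Answer: 5 1

Derivation:
Move 1: P1 pit2 -> P1=[5,5,0,6,3,3](1) P2=[4,2,2,3,2,4](0)
Move 2: P2 pit2 -> P1=[5,5,0,6,3,3](1) P2=[4,2,0,4,3,4](0)
Move 3: P1 pit5 -> P1=[5,5,0,6,3,0](2) P2=[5,3,0,4,3,4](0)
Move 4: P1 pit4 -> P1=[5,5,0,6,0,1](3) P2=[6,3,0,4,3,4](0)
Move 5: P1 pit5 -> P1=[5,5,0,6,0,0](4) P2=[6,3,0,4,3,4](0)
Move 6: P1 pit1 -> P1=[5,0,1,7,1,1](5) P2=[6,3,0,4,3,4](0)
Move 7: P2 pit5 -> P1=[6,1,2,7,1,1](5) P2=[6,3,0,4,3,0](1)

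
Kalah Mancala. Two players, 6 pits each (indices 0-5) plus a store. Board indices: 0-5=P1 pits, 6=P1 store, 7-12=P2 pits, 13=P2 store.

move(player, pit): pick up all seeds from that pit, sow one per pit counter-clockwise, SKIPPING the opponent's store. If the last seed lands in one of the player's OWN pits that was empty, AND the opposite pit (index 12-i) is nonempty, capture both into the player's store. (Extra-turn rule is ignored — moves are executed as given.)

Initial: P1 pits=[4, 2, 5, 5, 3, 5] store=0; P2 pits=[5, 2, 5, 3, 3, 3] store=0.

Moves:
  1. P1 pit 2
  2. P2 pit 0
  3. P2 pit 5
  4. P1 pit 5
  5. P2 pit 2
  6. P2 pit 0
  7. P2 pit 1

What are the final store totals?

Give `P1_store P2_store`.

Move 1: P1 pit2 -> P1=[4,2,0,6,4,6](1) P2=[6,2,5,3,3,3](0)
Move 2: P2 pit0 -> P1=[4,2,0,6,4,6](1) P2=[0,3,6,4,4,4](1)
Move 3: P2 pit5 -> P1=[5,3,1,6,4,6](1) P2=[0,3,6,4,4,0](2)
Move 4: P1 pit5 -> P1=[5,3,1,6,4,0](2) P2=[1,4,7,5,5,0](2)
Move 5: P2 pit2 -> P1=[6,4,2,6,4,0](2) P2=[1,4,0,6,6,1](3)
Move 6: P2 pit0 -> P1=[6,4,2,6,4,0](2) P2=[0,5,0,6,6,1](3)
Move 7: P2 pit1 -> P1=[6,4,2,6,4,0](2) P2=[0,0,1,7,7,2](4)

Answer: 2 4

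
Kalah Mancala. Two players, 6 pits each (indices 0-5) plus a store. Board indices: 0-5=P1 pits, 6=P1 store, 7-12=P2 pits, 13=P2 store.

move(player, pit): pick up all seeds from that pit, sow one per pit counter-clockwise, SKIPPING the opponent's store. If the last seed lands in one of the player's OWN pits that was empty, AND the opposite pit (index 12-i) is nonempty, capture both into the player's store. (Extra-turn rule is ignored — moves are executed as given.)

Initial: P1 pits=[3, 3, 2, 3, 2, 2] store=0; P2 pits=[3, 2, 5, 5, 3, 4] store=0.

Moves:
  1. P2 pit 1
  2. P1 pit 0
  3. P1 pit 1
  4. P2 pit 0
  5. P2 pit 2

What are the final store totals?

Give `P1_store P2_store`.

Move 1: P2 pit1 -> P1=[3,3,2,3,2,2](0) P2=[3,0,6,6,3,4](0)
Move 2: P1 pit0 -> P1=[0,4,3,4,2,2](0) P2=[3,0,6,6,3,4](0)
Move 3: P1 pit1 -> P1=[0,0,4,5,3,3](0) P2=[3,0,6,6,3,4](0)
Move 4: P2 pit0 -> P1=[0,0,4,5,3,3](0) P2=[0,1,7,7,3,4](0)
Move 5: P2 pit2 -> P1=[1,1,5,5,3,3](0) P2=[0,1,0,8,4,5](1)

Answer: 0 1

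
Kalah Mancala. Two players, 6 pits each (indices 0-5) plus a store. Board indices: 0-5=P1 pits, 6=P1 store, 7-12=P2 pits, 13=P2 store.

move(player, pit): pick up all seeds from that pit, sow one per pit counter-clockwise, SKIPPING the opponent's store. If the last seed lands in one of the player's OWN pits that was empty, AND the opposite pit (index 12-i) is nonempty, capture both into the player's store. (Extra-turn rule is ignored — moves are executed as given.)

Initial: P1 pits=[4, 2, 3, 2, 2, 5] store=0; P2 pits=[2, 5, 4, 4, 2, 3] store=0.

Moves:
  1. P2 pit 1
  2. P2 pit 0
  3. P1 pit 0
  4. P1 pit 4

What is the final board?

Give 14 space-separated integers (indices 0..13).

Answer: 0 3 4 3 0 6 1 1 1 6 5 3 4 1

Derivation:
Move 1: P2 pit1 -> P1=[4,2,3,2,2,5](0) P2=[2,0,5,5,3,4](1)
Move 2: P2 pit0 -> P1=[4,2,3,2,2,5](0) P2=[0,1,6,5,3,4](1)
Move 3: P1 pit0 -> P1=[0,3,4,3,3,5](0) P2=[0,1,6,5,3,4](1)
Move 4: P1 pit4 -> P1=[0,3,4,3,0,6](1) P2=[1,1,6,5,3,4](1)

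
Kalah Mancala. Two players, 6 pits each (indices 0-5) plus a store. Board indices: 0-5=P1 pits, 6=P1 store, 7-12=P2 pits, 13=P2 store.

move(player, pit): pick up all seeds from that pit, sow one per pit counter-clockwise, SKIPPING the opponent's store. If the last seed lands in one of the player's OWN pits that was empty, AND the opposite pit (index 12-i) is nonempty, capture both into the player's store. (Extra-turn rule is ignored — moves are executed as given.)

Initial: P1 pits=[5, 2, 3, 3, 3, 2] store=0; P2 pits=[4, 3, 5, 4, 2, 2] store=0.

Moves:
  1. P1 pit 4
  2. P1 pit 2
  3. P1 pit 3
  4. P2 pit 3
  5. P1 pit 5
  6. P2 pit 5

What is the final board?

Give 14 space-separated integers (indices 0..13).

Move 1: P1 pit4 -> P1=[5,2,3,3,0,3](1) P2=[5,3,5,4,2,2](0)
Move 2: P1 pit2 -> P1=[5,2,0,4,1,4](1) P2=[5,3,5,4,2,2](0)
Move 3: P1 pit3 -> P1=[5,2,0,0,2,5](2) P2=[6,3,5,4,2,2](0)
Move 4: P2 pit3 -> P1=[6,2,0,0,2,5](2) P2=[6,3,5,0,3,3](1)
Move 5: P1 pit5 -> P1=[6,2,0,0,2,0](3) P2=[7,4,6,1,3,3](1)
Move 6: P2 pit5 -> P1=[7,3,0,0,2,0](3) P2=[7,4,6,1,3,0](2)

Answer: 7 3 0 0 2 0 3 7 4 6 1 3 0 2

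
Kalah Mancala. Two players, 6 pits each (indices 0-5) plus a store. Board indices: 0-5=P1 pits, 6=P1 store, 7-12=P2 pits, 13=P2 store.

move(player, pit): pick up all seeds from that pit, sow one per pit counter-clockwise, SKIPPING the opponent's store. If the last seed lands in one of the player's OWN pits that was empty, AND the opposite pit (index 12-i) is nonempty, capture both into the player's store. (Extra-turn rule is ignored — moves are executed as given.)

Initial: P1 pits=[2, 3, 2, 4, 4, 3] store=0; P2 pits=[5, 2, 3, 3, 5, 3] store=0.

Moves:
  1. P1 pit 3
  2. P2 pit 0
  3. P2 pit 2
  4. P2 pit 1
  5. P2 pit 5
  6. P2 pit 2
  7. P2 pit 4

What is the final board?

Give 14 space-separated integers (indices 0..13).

Move 1: P1 pit3 -> P1=[2,3,2,0,5,4](1) P2=[6,2,3,3,5,3](0)
Move 2: P2 pit0 -> P1=[2,3,2,0,5,4](1) P2=[0,3,4,4,6,4](1)
Move 3: P2 pit2 -> P1=[2,3,2,0,5,4](1) P2=[0,3,0,5,7,5](2)
Move 4: P2 pit1 -> P1=[2,3,2,0,5,4](1) P2=[0,0,1,6,8,5](2)
Move 5: P2 pit5 -> P1=[3,4,3,1,5,4](1) P2=[0,0,1,6,8,0](3)
Move 6: P2 pit2 -> P1=[3,4,3,1,5,4](1) P2=[0,0,0,7,8,0](3)
Move 7: P2 pit4 -> P1=[4,5,4,2,6,5](1) P2=[0,0,0,7,0,1](4)

Answer: 4 5 4 2 6 5 1 0 0 0 7 0 1 4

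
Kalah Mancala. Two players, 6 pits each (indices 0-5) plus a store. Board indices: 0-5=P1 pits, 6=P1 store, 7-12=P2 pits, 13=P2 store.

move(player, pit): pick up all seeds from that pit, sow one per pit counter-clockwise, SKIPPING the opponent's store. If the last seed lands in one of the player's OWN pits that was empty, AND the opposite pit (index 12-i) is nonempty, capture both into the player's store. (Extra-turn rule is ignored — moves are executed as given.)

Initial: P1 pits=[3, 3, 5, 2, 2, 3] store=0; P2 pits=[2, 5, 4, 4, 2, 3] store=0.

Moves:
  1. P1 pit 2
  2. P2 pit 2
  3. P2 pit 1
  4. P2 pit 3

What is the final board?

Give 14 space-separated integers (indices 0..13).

Answer: 4 4 1 3 3 4 1 3 0 1 0 5 6 3

Derivation:
Move 1: P1 pit2 -> P1=[3,3,0,3,3,4](1) P2=[3,5,4,4,2,3](0)
Move 2: P2 pit2 -> P1=[3,3,0,3,3,4](1) P2=[3,5,0,5,3,4](1)
Move 3: P2 pit1 -> P1=[3,3,0,3,3,4](1) P2=[3,0,1,6,4,5](2)
Move 4: P2 pit3 -> P1=[4,4,1,3,3,4](1) P2=[3,0,1,0,5,6](3)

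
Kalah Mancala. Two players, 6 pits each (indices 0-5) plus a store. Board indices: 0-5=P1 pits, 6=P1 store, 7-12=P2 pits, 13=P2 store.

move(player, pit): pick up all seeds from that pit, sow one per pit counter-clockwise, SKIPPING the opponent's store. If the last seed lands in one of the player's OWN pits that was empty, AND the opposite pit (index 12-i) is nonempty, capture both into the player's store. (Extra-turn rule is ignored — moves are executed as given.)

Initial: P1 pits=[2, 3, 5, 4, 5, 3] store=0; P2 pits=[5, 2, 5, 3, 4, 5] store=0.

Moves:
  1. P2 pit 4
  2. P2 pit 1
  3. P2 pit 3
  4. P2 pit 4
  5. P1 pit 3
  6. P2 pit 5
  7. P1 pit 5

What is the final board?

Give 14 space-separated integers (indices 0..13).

Move 1: P2 pit4 -> P1=[3,4,5,4,5,3](0) P2=[5,2,5,3,0,6](1)
Move 2: P2 pit1 -> P1=[3,4,5,4,5,3](0) P2=[5,0,6,4,0,6](1)
Move 3: P2 pit3 -> P1=[4,4,5,4,5,3](0) P2=[5,0,6,0,1,7](2)
Move 4: P2 pit4 -> P1=[4,4,5,4,5,3](0) P2=[5,0,6,0,0,8](2)
Move 5: P1 pit3 -> P1=[4,4,5,0,6,4](1) P2=[6,0,6,0,0,8](2)
Move 6: P2 pit5 -> P1=[5,5,6,1,7,5](1) P2=[7,0,6,0,0,0](3)
Move 7: P1 pit5 -> P1=[5,5,6,1,7,0](2) P2=[8,1,7,1,0,0](3)

Answer: 5 5 6 1 7 0 2 8 1 7 1 0 0 3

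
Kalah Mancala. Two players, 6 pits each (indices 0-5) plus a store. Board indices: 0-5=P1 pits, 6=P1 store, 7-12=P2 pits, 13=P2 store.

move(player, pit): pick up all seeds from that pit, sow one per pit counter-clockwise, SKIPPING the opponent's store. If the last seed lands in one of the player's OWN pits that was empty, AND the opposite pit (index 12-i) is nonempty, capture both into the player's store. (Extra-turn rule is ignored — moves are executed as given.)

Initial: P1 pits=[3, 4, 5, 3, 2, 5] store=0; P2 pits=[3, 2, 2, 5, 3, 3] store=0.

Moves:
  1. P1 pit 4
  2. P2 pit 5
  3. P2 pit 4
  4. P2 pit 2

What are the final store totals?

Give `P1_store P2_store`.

Answer: 1 8

Derivation:
Move 1: P1 pit4 -> P1=[3,4,5,3,0,6](1) P2=[3,2,2,5,3,3](0)
Move 2: P2 pit5 -> P1=[4,5,5,3,0,6](1) P2=[3,2,2,5,3,0](1)
Move 3: P2 pit4 -> P1=[5,5,5,3,0,6](1) P2=[3,2,2,5,0,1](2)
Move 4: P2 pit2 -> P1=[5,0,5,3,0,6](1) P2=[3,2,0,6,0,1](8)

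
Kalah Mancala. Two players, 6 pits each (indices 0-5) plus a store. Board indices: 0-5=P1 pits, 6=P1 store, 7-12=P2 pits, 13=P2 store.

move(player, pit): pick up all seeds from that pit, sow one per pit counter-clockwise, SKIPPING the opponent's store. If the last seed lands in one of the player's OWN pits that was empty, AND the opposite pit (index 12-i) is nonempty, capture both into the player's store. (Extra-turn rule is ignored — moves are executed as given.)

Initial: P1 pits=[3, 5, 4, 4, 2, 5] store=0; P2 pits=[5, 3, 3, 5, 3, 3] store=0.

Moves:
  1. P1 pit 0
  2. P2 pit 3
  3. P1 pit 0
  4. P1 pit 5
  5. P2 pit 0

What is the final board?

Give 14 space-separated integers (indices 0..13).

Move 1: P1 pit0 -> P1=[0,6,5,5,2,5](0) P2=[5,3,3,5,3,3](0)
Move 2: P2 pit3 -> P1=[1,7,5,5,2,5](0) P2=[5,3,3,0,4,4](1)
Move 3: P1 pit0 -> P1=[0,8,5,5,2,5](0) P2=[5,3,3,0,4,4](1)
Move 4: P1 pit5 -> P1=[0,8,5,5,2,0](1) P2=[6,4,4,1,4,4](1)
Move 5: P2 pit0 -> P1=[0,8,5,5,2,0](1) P2=[0,5,5,2,5,5](2)

Answer: 0 8 5 5 2 0 1 0 5 5 2 5 5 2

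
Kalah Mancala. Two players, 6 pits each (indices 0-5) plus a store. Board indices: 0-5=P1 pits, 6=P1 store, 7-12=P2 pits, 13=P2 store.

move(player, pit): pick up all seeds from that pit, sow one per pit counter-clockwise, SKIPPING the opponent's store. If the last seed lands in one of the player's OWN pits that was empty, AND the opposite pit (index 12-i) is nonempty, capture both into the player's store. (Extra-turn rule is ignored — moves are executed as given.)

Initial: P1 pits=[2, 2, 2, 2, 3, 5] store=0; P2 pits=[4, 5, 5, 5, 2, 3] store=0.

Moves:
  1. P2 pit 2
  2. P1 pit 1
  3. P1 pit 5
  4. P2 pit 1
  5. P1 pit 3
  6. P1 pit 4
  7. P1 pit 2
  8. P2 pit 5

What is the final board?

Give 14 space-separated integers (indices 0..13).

Move 1: P2 pit2 -> P1=[3,2,2,2,3,5](0) P2=[4,5,0,6,3,4](1)
Move 2: P1 pit1 -> P1=[3,0,3,3,3,5](0) P2=[4,5,0,6,3,4](1)
Move 3: P1 pit5 -> P1=[3,0,3,3,3,0](1) P2=[5,6,1,7,3,4](1)
Move 4: P2 pit1 -> P1=[4,0,3,3,3,0](1) P2=[5,0,2,8,4,5](2)
Move 5: P1 pit3 -> P1=[4,0,3,0,4,1](2) P2=[5,0,2,8,4,5](2)
Move 6: P1 pit4 -> P1=[4,0,3,0,0,2](3) P2=[6,1,2,8,4,5](2)
Move 7: P1 pit2 -> P1=[4,0,0,1,1,3](3) P2=[6,1,2,8,4,5](2)
Move 8: P2 pit5 -> P1=[5,1,1,2,1,3](3) P2=[6,1,2,8,4,0](3)

Answer: 5 1 1 2 1 3 3 6 1 2 8 4 0 3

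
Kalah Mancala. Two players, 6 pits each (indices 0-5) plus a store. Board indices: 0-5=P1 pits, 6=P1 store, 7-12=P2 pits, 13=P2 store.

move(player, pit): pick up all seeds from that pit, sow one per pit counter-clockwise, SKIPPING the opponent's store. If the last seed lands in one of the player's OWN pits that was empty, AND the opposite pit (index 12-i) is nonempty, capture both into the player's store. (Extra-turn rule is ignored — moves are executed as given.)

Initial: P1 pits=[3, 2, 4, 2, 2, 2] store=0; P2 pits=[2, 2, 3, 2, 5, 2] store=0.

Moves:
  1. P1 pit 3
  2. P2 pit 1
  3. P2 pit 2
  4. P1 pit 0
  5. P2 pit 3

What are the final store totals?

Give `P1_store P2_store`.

Answer: 0 2

Derivation:
Move 1: P1 pit3 -> P1=[3,2,4,0,3,3](0) P2=[2,2,3,2,5,2](0)
Move 2: P2 pit1 -> P1=[3,2,4,0,3,3](0) P2=[2,0,4,3,5,2](0)
Move 3: P2 pit2 -> P1=[3,2,4,0,3,3](0) P2=[2,0,0,4,6,3](1)
Move 4: P1 pit0 -> P1=[0,3,5,1,3,3](0) P2=[2,0,0,4,6,3](1)
Move 5: P2 pit3 -> P1=[1,3,5,1,3,3](0) P2=[2,0,0,0,7,4](2)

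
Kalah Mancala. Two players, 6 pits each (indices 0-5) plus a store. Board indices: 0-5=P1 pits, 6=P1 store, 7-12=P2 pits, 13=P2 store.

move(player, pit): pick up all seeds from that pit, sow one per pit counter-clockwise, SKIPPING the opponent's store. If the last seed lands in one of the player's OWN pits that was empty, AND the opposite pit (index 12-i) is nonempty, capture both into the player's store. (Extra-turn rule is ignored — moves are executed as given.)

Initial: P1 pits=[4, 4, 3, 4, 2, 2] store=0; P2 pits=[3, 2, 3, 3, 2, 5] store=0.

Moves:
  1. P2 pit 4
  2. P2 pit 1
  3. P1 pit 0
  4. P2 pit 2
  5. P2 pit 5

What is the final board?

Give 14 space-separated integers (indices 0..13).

Answer: 1 6 5 6 4 3 0 3 0 0 5 1 0 3

Derivation:
Move 1: P2 pit4 -> P1=[4,4,3,4,2,2](0) P2=[3,2,3,3,0,6](1)
Move 2: P2 pit1 -> P1=[4,4,3,4,2,2](0) P2=[3,0,4,4,0,6](1)
Move 3: P1 pit0 -> P1=[0,5,4,5,3,2](0) P2=[3,0,4,4,0,6](1)
Move 4: P2 pit2 -> P1=[0,5,4,5,3,2](0) P2=[3,0,0,5,1,7](2)
Move 5: P2 pit5 -> P1=[1,6,5,6,4,3](0) P2=[3,0,0,5,1,0](3)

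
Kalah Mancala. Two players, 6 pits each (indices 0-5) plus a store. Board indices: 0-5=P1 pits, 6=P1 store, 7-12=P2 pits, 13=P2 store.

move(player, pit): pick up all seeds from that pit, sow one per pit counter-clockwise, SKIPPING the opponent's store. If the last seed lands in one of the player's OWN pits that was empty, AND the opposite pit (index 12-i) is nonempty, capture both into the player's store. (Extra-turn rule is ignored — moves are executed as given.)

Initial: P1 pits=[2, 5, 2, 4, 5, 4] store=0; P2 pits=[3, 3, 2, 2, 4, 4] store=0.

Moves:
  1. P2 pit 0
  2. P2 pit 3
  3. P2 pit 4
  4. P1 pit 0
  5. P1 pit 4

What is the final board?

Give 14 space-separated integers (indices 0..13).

Move 1: P2 pit0 -> P1=[2,5,2,4,5,4](0) P2=[0,4,3,3,4,4](0)
Move 2: P2 pit3 -> P1=[2,5,2,4,5,4](0) P2=[0,4,3,0,5,5](1)
Move 3: P2 pit4 -> P1=[3,6,3,4,5,4](0) P2=[0,4,3,0,0,6](2)
Move 4: P1 pit0 -> P1=[0,7,4,5,5,4](0) P2=[0,4,3,0,0,6](2)
Move 5: P1 pit4 -> P1=[0,7,4,5,0,5](1) P2=[1,5,4,0,0,6](2)

Answer: 0 7 4 5 0 5 1 1 5 4 0 0 6 2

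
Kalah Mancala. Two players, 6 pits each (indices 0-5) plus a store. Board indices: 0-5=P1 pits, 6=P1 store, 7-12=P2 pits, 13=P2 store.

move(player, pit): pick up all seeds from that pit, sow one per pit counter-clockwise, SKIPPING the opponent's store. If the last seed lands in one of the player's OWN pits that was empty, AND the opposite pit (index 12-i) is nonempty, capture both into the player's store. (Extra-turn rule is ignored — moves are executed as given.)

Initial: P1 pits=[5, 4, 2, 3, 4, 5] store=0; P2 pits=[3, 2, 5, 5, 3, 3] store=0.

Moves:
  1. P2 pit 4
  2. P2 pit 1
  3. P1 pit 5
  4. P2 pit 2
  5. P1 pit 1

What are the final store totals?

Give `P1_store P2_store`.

Move 1: P2 pit4 -> P1=[6,4,2,3,4,5](0) P2=[3,2,5,5,0,4](1)
Move 2: P2 pit1 -> P1=[6,4,2,3,4,5](0) P2=[3,0,6,6,0,4](1)
Move 3: P1 pit5 -> P1=[6,4,2,3,4,0](1) P2=[4,1,7,7,0,4](1)
Move 4: P2 pit2 -> P1=[7,5,3,3,4,0](1) P2=[4,1,0,8,1,5](2)
Move 5: P1 pit1 -> P1=[7,0,4,4,5,1](2) P2=[4,1,0,8,1,5](2)

Answer: 2 2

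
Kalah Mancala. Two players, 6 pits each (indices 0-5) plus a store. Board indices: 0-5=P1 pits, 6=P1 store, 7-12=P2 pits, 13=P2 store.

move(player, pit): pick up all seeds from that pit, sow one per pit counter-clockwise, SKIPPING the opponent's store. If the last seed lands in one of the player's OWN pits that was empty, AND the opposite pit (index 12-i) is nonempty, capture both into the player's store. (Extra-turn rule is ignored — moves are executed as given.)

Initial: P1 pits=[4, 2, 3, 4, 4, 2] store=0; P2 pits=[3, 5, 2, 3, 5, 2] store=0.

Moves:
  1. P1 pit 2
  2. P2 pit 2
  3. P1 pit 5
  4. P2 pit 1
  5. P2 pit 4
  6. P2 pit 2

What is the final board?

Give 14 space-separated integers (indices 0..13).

Move 1: P1 pit2 -> P1=[4,2,0,5,5,3](0) P2=[3,5,2,3,5,2](0)
Move 2: P2 pit2 -> P1=[4,2,0,5,5,3](0) P2=[3,5,0,4,6,2](0)
Move 3: P1 pit5 -> P1=[4,2,0,5,5,0](1) P2=[4,6,0,4,6,2](0)
Move 4: P2 pit1 -> P1=[5,2,0,5,5,0](1) P2=[4,0,1,5,7,3](1)
Move 5: P2 pit4 -> P1=[6,3,1,6,6,0](1) P2=[4,0,1,5,0,4](2)
Move 6: P2 pit2 -> P1=[6,3,1,6,6,0](1) P2=[4,0,0,6,0,4](2)

Answer: 6 3 1 6 6 0 1 4 0 0 6 0 4 2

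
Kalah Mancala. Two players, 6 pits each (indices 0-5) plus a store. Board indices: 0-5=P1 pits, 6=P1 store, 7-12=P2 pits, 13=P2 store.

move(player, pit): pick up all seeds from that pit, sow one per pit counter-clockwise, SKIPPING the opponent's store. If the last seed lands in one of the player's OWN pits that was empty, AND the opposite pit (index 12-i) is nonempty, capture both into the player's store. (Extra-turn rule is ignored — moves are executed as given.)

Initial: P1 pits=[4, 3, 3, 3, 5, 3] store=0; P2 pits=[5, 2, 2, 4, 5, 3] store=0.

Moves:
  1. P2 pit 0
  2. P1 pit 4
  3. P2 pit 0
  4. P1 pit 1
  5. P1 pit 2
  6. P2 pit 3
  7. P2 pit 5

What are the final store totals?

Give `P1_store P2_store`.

Answer: 8 2

Derivation:
Move 1: P2 pit0 -> P1=[4,3,3,3,5,3](0) P2=[0,3,3,5,6,4](0)
Move 2: P1 pit4 -> P1=[4,3,3,3,0,4](1) P2=[1,4,4,5,6,4](0)
Move 3: P2 pit0 -> P1=[4,3,3,3,0,4](1) P2=[0,5,4,5,6,4](0)
Move 4: P1 pit1 -> P1=[4,0,4,4,0,4](7) P2=[0,0,4,5,6,4](0)
Move 5: P1 pit2 -> P1=[4,0,0,5,1,5](8) P2=[0,0,4,5,6,4](0)
Move 6: P2 pit3 -> P1=[5,1,0,5,1,5](8) P2=[0,0,4,0,7,5](1)
Move 7: P2 pit5 -> P1=[6,2,1,6,1,5](8) P2=[0,0,4,0,7,0](2)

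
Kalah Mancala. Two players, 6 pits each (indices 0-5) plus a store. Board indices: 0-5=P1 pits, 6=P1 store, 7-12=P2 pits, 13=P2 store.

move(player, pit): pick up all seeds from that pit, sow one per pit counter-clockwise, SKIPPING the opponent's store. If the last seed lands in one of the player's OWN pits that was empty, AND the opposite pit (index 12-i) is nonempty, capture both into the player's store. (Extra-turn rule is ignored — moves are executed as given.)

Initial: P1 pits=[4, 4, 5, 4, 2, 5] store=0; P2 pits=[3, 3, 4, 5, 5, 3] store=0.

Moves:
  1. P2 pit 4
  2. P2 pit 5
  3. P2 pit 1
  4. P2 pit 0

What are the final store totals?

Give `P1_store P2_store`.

Answer: 0 9

Derivation:
Move 1: P2 pit4 -> P1=[5,5,6,4,2,5](0) P2=[3,3,4,5,0,4](1)
Move 2: P2 pit5 -> P1=[6,6,7,4,2,5](0) P2=[3,3,4,5,0,0](2)
Move 3: P2 pit1 -> P1=[6,0,7,4,2,5](0) P2=[3,0,5,6,0,0](9)
Move 4: P2 pit0 -> P1=[6,0,7,4,2,5](0) P2=[0,1,6,7,0,0](9)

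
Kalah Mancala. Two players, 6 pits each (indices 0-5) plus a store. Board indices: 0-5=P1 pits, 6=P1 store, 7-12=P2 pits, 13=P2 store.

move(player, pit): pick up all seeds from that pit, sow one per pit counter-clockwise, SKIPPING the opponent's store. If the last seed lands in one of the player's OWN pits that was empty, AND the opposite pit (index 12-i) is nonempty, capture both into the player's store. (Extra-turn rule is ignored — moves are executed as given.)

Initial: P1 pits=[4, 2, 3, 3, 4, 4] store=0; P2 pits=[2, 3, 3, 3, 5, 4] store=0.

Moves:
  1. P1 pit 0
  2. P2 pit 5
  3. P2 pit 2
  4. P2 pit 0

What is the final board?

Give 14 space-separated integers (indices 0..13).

Answer: 0 4 5 0 5 4 0 0 4 0 4 6 0 8

Derivation:
Move 1: P1 pit0 -> P1=[0,3,4,4,5,4](0) P2=[2,3,3,3,5,4](0)
Move 2: P2 pit5 -> P1=[1,4,5,4,5,4](0) P2=[2,3,3,3,5,0](1)
Move 3: P2 pit2 -> P1=[0,4,5,4,5,4](0) P2=[2,3,0,4,6,0](3)
Move 4: P2 pit0 -> P1=[0,4,5,0,5,4](0) P2=[0,4,0,4,6,0](8)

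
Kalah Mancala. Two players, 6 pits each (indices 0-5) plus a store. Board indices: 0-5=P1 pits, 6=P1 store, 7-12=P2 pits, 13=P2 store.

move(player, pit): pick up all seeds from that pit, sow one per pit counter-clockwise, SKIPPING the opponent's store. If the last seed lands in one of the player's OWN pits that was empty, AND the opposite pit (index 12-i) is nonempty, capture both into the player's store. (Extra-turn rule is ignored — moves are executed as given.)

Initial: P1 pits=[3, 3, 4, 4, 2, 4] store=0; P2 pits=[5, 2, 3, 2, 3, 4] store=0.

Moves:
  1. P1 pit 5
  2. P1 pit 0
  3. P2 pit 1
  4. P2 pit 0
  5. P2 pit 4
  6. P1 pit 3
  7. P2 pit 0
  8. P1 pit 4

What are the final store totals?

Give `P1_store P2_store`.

Answer: 3 2

Derivation:
Move 1: P1 pit5 -> P1=[3,3,4,4,2,0](1) P2=[6,3,4,2,3,4](0)
Move 2: P1 pit0 -> P1=[0,4,5,5,2,0](1) P2=[6,3,4,2,3,4](0)
Move 3: P2 pit1 -> P1=[0,4,5,5,2,0](1) P2=[6,0,5,3,4,4](0)
Move 4: P2 pit0 -> P1=[0,4,5,5,2,0](1) P2=[0,1,6,4,5,5](1)
Move 5: P2 pit4 -> P1=[1,5,6,5,2,0](1) P2=[0,1,6,4,0,6](2)
Move 6: P1 pit3 -> P1=[1,5,6,0,3,1](2) P2=[1,2,6,4,0,6](2)
Move 7: P2 pit0 -> P1=[1,5,6,0,3,1](2) P2=[0,3,6,4,0,6](2)
Move 8: P1 pit4 -> P1=[1,5,6,0,0,2](3) P2=[1,3,6,4,0,6](2)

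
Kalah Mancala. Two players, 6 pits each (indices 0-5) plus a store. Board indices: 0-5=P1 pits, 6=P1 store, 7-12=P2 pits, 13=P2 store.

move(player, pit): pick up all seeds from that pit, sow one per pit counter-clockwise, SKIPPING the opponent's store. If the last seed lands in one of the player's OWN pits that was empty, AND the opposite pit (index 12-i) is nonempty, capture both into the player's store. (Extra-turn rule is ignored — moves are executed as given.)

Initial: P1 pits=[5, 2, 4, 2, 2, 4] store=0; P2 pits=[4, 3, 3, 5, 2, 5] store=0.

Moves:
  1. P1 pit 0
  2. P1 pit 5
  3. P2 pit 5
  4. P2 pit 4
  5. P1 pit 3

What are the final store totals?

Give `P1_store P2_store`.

Move 1: P1 pit0 -> P1=[0,3,5,3,3,5](0) P2=[4,3,3,5,2,5](0)
Move 2: P1 pit5 -> P1=[0,3,5,3,3,0](1) P2=[5,4,4,6,2,5](0)
Move 3: P2 pit5 -> P1=[1,4,6,4,3,0](1) P2=[5,4,4,6,2,0](1)
Move 4: P2 pit4 -> P1=[1,4,6,4,3,0](1) P2=[5,4,4,6,0,1](2)
Move 5: P1 pit3 -> P1=[1,4,6,0,4,1](2) P2=[6,4,4,6,0,1](2)

Answer: 2 2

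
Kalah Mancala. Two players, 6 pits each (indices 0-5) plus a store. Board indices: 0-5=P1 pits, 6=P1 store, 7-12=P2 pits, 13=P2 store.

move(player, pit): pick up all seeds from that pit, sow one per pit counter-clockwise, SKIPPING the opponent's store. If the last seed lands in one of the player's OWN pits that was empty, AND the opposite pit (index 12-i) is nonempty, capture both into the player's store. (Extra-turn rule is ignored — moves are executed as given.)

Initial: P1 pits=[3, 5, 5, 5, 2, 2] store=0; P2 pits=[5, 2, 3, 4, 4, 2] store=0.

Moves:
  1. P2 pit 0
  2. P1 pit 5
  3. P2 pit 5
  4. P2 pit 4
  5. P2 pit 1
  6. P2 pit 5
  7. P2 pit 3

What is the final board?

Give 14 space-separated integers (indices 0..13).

Move 1: P2 pit0 -> P1=[3,5,5,5,2,2](0) P2=[0,3,4,5,5,3](0)
Move 2: P1 pit5 -> P1=[3,5,5,5,2,0](1) P2=[1,3,4,5,5,3](0)
Move 3: P2 pit5 -> P1=[4,6,5,5,2,0](1) P2=[1,3,4,5,5,0](1)
Move 4: P2 pit4 -> P1=[5,7,6,5,2,0](1) P2=[1,3,4,5,0,1](2)
Move 5: P2 pit1 -> P1=[5,0,6,5,2,0](1) P2=[1,0,5,6,0,1](10)
Move 6: P2 pit5 -> P1=[5,0,6,5,2,0](1) P2=[1,0,5,6,0,0](11)
Move 7: P2 pit3 -> P1=[6,1,7,5,2,0](1) P2=[1,0,5,0,1,1](12)

Answer: 6 1 7 5 2 0 1 1 0 5 0 1 1 12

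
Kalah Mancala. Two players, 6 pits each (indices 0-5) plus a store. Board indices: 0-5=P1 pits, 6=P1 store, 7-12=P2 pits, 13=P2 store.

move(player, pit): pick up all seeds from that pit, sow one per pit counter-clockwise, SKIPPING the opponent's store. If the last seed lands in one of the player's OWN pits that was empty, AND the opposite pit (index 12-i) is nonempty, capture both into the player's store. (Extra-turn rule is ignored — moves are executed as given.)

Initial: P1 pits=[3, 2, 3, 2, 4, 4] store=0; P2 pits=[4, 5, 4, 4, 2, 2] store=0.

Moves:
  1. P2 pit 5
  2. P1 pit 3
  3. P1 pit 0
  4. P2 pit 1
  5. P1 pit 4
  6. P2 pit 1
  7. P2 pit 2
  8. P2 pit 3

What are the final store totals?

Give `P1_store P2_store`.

Answer: 1 4

Derivation:
Move 1: P2 pit5 -> P1=[4,2,3,2,4,4](0) P2=[4,5,4,4,2,0](1)
Move 2: P1 pit3 -> P1=[4,2,3,0,5,5](0) P2=[4,5,4,4,2,0](1)
Move 3: P1 pit0 -> P1=[0,3,4,1,6,5](0) P2=[4,5,4,4,2,0](1)
Move 4: P2 pit1 -> P1=[0,3,4,1,6,5](0) P2=[4,0,5,5,3,1](2)
Move 5: P1 pit4 -> P1=[0,3,4,1,0,6](1) P2=[5,1,6,6,3,1](2)
Move 6: P2 pit1 -> P1=[0,3,4,1,0,6](1) P2=[5,0,7,6,3,1](2)
Move 7: P2 pit2 -> P1=[1,4,5,1,0,6](1) P2=[5,0,0,7,4,2](3)
Move 8: P2 pit3 -> P1=[2,5,6,2,0,6](1) P2=[5,0,0,0,5,3](4)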